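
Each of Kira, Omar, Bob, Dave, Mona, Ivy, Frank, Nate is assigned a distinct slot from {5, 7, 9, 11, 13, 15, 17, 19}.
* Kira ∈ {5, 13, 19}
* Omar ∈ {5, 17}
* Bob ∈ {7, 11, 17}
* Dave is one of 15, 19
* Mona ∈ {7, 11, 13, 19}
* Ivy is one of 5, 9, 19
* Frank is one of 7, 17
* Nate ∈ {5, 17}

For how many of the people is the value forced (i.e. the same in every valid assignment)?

4

The 8 variables draw from only 8 values {5, 7, 9, 11, 13, 15, 17, 19}, so each is used; only Ivy can be 9, hence Ivy = 9.
Among the 7 still-open variables, 15 fits only Dave (and all 7 values in {5, 7, 11, 13, 15, 17, 19} must be used), so Dave = 15.
Omar and Nate share exactly the 2 values {5, 17}; by pigeonhole those values go to them, so strike 5, 17 from Kira, Bob, Frank.
Frank has just one choice, so Frank = 7. Remove 7 from Bob, Mona.
Bob must be 11 (only option left). Eliminate 11 elsewhere: Mona.
Determined: Bob=11, Dave=15, Ivy=9, Frank=7. The other people each still have more than one consistent value. That makes 4.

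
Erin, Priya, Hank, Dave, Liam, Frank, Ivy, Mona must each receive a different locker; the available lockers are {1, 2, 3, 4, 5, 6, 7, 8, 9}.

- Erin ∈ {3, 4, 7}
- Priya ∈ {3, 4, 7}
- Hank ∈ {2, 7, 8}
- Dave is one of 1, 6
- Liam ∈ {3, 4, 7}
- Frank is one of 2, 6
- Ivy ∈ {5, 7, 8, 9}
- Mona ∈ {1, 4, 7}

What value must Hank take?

The 3 variables Erin, Priya, Liam are confined to {3, 4, 7}, which locks those values in; drop them from Hank, Ivy, Mona.
Mona must be 1 (only option left). Strike 1 from Dave.
Dave's domain is down to {6}, so Dave = 6. Strike 6 from Frank.
Frank has just one choice, so Frank = 2. Remove 2 from Hank.
So Hank = 8.

8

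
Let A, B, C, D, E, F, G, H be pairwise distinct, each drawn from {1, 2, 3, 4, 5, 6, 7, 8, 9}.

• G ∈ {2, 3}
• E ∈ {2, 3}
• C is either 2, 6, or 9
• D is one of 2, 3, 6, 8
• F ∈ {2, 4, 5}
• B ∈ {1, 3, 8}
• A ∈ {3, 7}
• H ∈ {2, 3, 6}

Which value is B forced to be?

1

The 2 variables E and G are confined to {2, 3}, which locks those values in; drop them from A, B, C, D, F, H.
A must be 7 (only option left).
That leaves H = 6. So C, D can't be 6.
C must be 9 (only option left).
D has just one choice, so D = 8. So B can't be 8.
So B = 1.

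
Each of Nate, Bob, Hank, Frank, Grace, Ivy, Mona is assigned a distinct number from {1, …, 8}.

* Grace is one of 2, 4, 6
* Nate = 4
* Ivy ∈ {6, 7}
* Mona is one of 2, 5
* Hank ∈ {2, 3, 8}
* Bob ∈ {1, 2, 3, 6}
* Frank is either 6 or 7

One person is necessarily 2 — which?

Nate's domain is down to {4}, so Nate = 4. So Grace can't be 4.
The 2 variables Frank and Ivy are confined to {6, 7}, which locks those values in; drop them from Bob, Grace.
So 2 goes to Grace.

Grace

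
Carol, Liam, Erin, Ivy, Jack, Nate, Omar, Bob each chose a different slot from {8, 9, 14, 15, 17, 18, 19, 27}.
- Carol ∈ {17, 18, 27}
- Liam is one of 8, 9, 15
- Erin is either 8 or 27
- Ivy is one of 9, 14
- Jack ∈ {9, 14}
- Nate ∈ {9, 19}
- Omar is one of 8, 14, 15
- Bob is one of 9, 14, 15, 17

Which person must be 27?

Erin

Among the 8 variables, 18 fits only Carol (and all 8 values in {8, 9, 14, 15, 17, 18, 19, 27} must be used), so Carol = 18.
The 7 still-open variables draw from only 7 values {8, 9, 14, 15, 17, 19, 27}, so each is used; only Bob can be 17, hence Bob = 17.
The 6 still-open variables together cover exactly {8, 9, 14, 15, 19, 27} — 6 values for 6 variables — and 19 appears only in Nate's list, so Nate = 19.
The 5 still-open variables together cover exactly {8, 9, 14, 15, 27} — 5 values for 5 variables — and 27 appears only in Erin's list, so Erin = 27.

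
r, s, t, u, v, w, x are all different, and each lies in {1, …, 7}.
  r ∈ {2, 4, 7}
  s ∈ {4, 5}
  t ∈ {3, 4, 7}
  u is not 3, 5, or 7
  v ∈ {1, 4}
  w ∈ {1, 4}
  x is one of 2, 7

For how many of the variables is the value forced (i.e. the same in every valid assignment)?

3

The 7 variables draw from only 7 values {1, 2, 3, 4, 5, 6, 7}, so each is used; only t can be 3, hence t = 3.
The 6 still-open variables together cover exactly {1, 2, 4, 5, 6, 7} — 6 values for 6 variables — and 5 appears only in s's list, so s = 5.
The 5 still-open variables draw from only 5 values {1, 2, 4, 6, 7}, so each is used; only u can be 6, hence u = 6.
v and w share exactly the 2 values {1, 4}; by pigeonhole those values go to them, so strike 1, 4 from r.
Determined: s=5, t=3, u=6. The other variables each still have more than one consistent value. That makes 3.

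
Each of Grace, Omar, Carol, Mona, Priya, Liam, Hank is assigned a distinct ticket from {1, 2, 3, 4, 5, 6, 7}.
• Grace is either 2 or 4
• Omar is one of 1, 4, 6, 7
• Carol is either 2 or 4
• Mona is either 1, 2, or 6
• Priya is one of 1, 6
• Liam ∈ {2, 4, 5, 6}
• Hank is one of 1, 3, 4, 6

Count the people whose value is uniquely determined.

3

The 7 variables together cover exactly {1, 2, 3, 4, 5, 6, 7} — 7 values for 7 variables — and 3 appears only in Hank's list, so Hank = 3.
The 6 still-open variables together cover exactly {1, 2, 4, 5, 6, 7} — 6 values for 6 variables — and 5 appears only in Liam's list, so Liam = 5.
The 5 still-open variables draw from only 5 values {1, 2, 4, 6, 7}, so each is used; only Omar can be 7, hence Omar = 7.
Grace and Carol between them cover only {2, 4} — a naked pair. Remove those values from Mona.
Determined: Omar=7, Liam=5, Hank=3. The other people each still have more than one consistent value. That makes 3.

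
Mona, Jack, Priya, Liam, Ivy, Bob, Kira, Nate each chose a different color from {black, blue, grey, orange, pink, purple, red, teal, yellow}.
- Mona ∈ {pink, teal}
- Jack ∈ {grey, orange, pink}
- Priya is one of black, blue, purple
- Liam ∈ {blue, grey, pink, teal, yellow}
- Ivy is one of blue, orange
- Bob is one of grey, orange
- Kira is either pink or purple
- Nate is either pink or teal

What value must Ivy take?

blue

The 8 variables draw from only 8 values {black, blue, grey, orange, pink, purple, teal, yellow}, so each is used; only Priya can be black, hence Priya = black.
The 7 still-open variables draw from only 7 values {blue, grey, orange, pink, purple, teal, yellow}, so each is used; only Kira can be purple, hence Kira = purple.
Among the 6 still-open variables, yellow fits only Liam (and all 6 values in {blue, grey, orange, pink, teal, yellow} must be used), so Liam = yellow.
Among the 5 still-open variables, blue fits only Ivy (and all 5 values in {blue, grey, orange, pink, teal} must be used), so Ivy = blue.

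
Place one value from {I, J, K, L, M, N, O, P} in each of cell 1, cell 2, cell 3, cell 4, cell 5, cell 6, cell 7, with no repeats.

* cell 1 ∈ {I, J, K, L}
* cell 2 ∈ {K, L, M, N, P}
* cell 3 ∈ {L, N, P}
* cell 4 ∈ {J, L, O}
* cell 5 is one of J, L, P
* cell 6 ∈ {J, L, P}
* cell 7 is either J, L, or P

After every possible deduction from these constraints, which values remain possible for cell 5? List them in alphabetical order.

J, L, P

The 3 variables cell 5, cell 6, cell 7 are confined to {J, L, P}, which locks those values in; drop them from cell 1, cell 2, cell 3, cell 4.
cell 3's domain is down to {N}, so cell 3 = N. Eliminate N elsewhere: cell 2.
That leaves cell 4 = O.
No further eliminations apply; cell 5 can still be any of J, L, P.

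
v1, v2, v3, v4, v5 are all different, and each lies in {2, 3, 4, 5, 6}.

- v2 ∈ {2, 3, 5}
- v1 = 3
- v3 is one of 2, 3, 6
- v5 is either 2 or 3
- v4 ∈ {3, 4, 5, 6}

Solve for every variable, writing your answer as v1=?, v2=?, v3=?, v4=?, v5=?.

v1 has just one choice, so v1 = 3. Remove 3 from v2, v3, v4, v5.
v5's domain is down to {2}, so v5 = 2. Remove 2 from v2, v3.
v2's domain is down to {5}, so v2 = 5. Remove 5 from v4.
v3's domain is down to {6}, so v3 = 6. So v4 can't be 6.
v4's domain is down to {4}, so v4 = 4.

v1=3, v2=5, v3=6, v4=4, v5=2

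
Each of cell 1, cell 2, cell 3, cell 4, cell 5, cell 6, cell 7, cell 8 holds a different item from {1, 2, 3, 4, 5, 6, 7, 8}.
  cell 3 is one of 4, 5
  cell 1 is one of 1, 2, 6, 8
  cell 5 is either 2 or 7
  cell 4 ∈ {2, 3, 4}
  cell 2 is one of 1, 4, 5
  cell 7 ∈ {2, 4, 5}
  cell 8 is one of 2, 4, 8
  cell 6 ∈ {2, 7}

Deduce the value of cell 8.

8

The 8 variables together cover exactly {1, 2, 3, 4, 5, 6, 7, 8} — 8 values for 8 variables — and 3 appears only in cell 4's list, so cell 4 = 3.
Among the 7 still-open variables, 6 fits only cell 1 (and all 7 values in {1, 2, 4, 5, 6, 7, 8} must be used), so cell 1 = 6.
The 6 still-open variables together cover exactly {1, 2, 4, 5, 7, 8} — 6 values for 6 variables — and 1 appears only in cell 2's list, so cell 2 = 1.
The 5 still-open variables together cover exactly {2, 4, 5, 7, 8} — 5 values for 5 variables — and 8 appears only in cell 8's list, so cell 8 = 8.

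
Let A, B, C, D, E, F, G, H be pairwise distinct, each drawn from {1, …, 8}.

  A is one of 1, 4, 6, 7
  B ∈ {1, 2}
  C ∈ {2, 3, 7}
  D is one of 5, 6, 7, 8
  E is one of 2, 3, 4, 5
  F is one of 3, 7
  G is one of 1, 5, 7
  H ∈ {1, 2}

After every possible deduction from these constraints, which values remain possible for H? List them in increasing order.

Among the 8 variables, 8 fits only D (and all 8 values in {1, 2, 3, 4, 5, 6, 7, 8} must be used), so D = 8.
Among the 7 still-open variables, 6 fits only A (and all 7 values in {1, 2, 3, 4, 5, 6, 7} must be used), so A = 6.
The 6 still-open variables together cover exactly {1, 2, 3, 4, 5, 7} — 6 values for 6 variables — and 4 appears only in E's list, so E = 4.
Among the 5 still-open variables, 5 fits only G (and all 5 values in {1, 2, 3, 5, 7} must be used), so G = 5.
The 2 variables B and H are confined to {1, 2}, which locks those values in; drop them from C.
No further eliminations apply; H can still be any of 1, 2.

1, 2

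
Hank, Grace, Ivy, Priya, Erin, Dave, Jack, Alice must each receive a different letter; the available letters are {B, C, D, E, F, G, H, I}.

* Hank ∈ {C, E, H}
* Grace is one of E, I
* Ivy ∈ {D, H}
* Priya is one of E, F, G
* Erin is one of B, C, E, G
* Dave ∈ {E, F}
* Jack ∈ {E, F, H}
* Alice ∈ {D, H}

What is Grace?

The 8 variables together cover exactly {B, C, D, E, F, G, H, I} — 8 values for 8 variables — and B appears only in Erin's list, so Erin = B.
Among the 7 still-open variables, C fits only Hank (and all 7 values in {C, D, E, F, G, H, I} must be used), so Hank = C.
Among the 6 still-open variables, G fits only Priya (and all 6 values in {D, E, F, G, H, I} must be used), so Priya = G.
Among the 5 still-open variables, I fits only Grace (and all 5 values in {D, E, F, H, I} must be used), so Grace = I.

I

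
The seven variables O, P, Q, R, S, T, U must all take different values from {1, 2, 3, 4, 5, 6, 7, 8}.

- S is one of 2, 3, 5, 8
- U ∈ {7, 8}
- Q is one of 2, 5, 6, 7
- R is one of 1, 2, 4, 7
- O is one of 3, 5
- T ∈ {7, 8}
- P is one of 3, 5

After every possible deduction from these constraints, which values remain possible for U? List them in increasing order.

7, 8

O and P between them cover only {3, 5} — a naked pair. Remove those values from Q, S.
T and U share exactly the 2 values {7, 8}; by pigeonhole those values go to them, so strike 7, 8 from Q, R, S.
That leaves S = 2. So Q, R can't be 2.
Q must be 6 (only option left).
No further eliminations apply; U can still be any of 7, 8.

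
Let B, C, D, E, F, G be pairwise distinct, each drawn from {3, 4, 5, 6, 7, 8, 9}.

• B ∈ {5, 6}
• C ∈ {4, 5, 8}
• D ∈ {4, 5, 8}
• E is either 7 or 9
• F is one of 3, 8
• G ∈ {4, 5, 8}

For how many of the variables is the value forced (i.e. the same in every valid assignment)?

2

The 3 variables C, D, G are confined to {4, 5, 8}, which locks those values in; drop them from B, F.
B has just one choice, so B = 6.
F must be 3 (only option left).
Determined: B=6, F=3. The other variables each still have more than one consistent value. That makes 2.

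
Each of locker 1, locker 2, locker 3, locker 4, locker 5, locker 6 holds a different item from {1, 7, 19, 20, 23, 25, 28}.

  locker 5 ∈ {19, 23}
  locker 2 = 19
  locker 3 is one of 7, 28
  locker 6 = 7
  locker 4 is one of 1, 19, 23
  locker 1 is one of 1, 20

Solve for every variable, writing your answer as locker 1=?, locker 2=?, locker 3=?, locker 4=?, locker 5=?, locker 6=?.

locker 1=20, locker 2=19, locker 3=28, locker 4=1, locker 5=23, locker 6=7

locker 2 must be 19 (only option left). So locker 4, locker 5 can't be 19.
locker 5 has just one choice, so locker 5 = 23. Remove 23 from locker 4.
locker 6 has just one choice, so locker 6 = 7. So locker 3 can't be 7.
locker 3 has just one choice, so locker 3 = 28.
That leaves locker 4 = 1. So locker 1 can't be 1.
locker 1 has just one choice, so locker 1 = 20.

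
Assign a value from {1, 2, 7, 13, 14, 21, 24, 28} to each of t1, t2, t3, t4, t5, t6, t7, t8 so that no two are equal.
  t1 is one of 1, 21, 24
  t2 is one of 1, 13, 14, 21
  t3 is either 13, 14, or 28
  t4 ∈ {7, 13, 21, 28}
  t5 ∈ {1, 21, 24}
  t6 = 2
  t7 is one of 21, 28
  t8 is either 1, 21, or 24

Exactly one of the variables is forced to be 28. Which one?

t7

t6 must be 2 (only option left).
The 7 still-open variables together cover exactly {1, 7, 13, 14, 21, 24, 28} — 7 values for 7 variables — and 7 appears only in t4's list, so t4 = 7.
t1, t5, t8 between them cover only {1, 21, 24} — a naked triple. Remove those values from t2, t7.
So 28 goes to t7.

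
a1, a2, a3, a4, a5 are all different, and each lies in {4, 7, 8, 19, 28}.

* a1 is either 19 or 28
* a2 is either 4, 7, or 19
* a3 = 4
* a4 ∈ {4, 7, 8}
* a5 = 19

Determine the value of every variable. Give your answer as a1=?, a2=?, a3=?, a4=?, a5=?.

a3 must be 4 (only option left). Eliminate 4 elsewhere: a2, a4.
That leaves a5 = 19. Remove 19 from a1, a2.
a1's domain is down to {28}, so a1 = 28.
That leaves a2 = 7. Remove 7 from a4.
a4 has just one choice, so a4 = 8.

a1=28, a2=7, a3=4, a4=8, a5=19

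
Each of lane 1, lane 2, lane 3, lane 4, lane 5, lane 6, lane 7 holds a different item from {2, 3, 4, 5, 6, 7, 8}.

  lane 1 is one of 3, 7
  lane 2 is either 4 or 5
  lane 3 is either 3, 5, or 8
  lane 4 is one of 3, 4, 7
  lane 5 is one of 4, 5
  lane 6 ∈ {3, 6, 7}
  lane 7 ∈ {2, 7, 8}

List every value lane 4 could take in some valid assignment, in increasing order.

3, 7

The 7 variables together cover exactly {2, 3, 4, 5, 6, 7, 8} — 7 values for 7 variables — and 2 appears only in lane 7's list, so lane 7 = 2.
The 6 still-open variables draw from only 6 values {3, 4, 5, 6, 7, 8}, so each is used; only lane 6 can be 6, hence lane 6 = 6.
Among the 5 still-open variables, 8 fits only lane 3 (and all 5 values in {3, 4, 5, 7, 8} must be used), so lane 3 = 8.
lane 2 and lane 5 share exactly the 2 values {4, 5}; by pigeonhole those values go to them, so strike 4, 5 from lane 4.
No further eliminations apply; lane 4 can still be any of 3, 7.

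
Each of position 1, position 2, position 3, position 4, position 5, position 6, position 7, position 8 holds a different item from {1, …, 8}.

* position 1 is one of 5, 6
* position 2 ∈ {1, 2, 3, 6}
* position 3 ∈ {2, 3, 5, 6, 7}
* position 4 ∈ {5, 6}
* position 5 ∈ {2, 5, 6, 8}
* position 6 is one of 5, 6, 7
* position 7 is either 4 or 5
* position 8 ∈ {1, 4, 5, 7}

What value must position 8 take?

1

Among the 8 variables, 8 fits only position 5 (and all 8 values in {1, 2, 3, 4, 5, 6, 7, 8} must be used), so position 5 = 8.
The 2 variables position 1 and position 4 are confined to {5, 6}, which locks those values in; drop them from position 2, position 3, position 6, position 7, position 8.
position 6 has just one choice, so position 6 = 7. Strike 7 from position 3, position 8.
position 7 must be 4 (only option left). Eliminate 4 elsewhere: position 8.
So position 8 = 1.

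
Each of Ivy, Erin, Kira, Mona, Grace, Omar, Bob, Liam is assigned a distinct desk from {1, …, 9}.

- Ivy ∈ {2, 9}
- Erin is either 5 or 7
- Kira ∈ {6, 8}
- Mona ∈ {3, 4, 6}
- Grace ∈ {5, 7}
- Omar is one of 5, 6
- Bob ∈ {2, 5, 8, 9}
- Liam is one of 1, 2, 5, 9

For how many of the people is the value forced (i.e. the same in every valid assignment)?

3

The 2 variables Erin and Grace are confined to {5, 7}, which locks those values in; drop them from Omar, Bob, Liam.
Omar has just one choice, so Omar = 6. So Kira, Mona can't be 6.
Kira must be 8 (only option left). Eliminate 8 elsewhere: Bob.
Ivy and Bob share exactly the 2 values {2, 9}; by pigeonhole those values go to them, so strike 2, 9 from Liam.
That leaves Liam = 1.
Determined: Kira=8, Omar=6, Liam=1. The other people each still have more than one consistent value. That makes 3.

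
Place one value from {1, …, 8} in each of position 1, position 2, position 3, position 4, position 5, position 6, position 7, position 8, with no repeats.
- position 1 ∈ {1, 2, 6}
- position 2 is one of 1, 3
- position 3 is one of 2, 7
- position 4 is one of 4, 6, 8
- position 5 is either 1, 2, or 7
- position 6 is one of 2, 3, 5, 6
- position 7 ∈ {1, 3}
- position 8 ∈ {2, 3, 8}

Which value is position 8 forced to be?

8

The 8 variables draw from only 8 values {1, 2, 3, 4, 5, 6, 7, 8}, so each is used; only position 4 can be 4, hence position 4 = 4.
Among the 7 still-open variables, 5 fits only position 6 (and all 7 values in {1, 2, 3, 5, 6, 7, 8} must be used), so position 6 = 5.
Among the 6 still-open variables, 6 fits only position 1 (and all 6 values in {1, 2, 3, 6, 7, 8} must be used), so position 1 = 6.
Among the 5 still-open variables, 8 fits only position 8 (and all 5 values in {1, 2, 3, 7, 8} must be used), so position 8 = 8.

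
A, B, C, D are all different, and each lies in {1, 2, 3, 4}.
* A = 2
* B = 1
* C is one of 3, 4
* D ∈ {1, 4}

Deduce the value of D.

4

A has just one choice, so A = 2.
That leaves B = 1. So D can't be 1.
So D = 4.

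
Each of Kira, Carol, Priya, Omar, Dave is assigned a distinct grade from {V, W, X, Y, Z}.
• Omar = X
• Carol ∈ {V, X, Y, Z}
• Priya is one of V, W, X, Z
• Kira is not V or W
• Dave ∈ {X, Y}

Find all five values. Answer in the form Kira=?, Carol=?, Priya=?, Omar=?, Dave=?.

Omar's domain is down to {X}, so Omar = X. Strike X from Kira, Carol, Priya, Dave.
That leaves Dave = Y. Strike Y from Kira, Carol.
That leaves Kira = Z. So Carol, Priya can't be Z.
That leaves Carol = V. Eliminate V elsewhere: Priya.
Priya has just one choice, so Priya = W.

Kira=Z, Carol=V, Priya=W, Omar=X, Dave=Y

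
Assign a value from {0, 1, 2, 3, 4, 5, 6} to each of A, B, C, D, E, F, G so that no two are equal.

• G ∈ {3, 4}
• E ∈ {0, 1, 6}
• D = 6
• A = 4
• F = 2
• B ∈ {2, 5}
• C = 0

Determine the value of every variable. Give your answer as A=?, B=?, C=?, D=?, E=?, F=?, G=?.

A=4, B=5, C=0, D=6, E=1, F=2, G=3

A has just one choice, so A = 4. Strike 4 from G.
C has just one choice, so C = 0. Strike 0 from E.
That leaves D = 6. Strike 6 from E.
E must be 1 (only option left).
F's domain is down to {2}, so F = 2. Eliminate 2 elsewhere: B.
G must be 3 (only option left).
B's domain is down to {5}, so B = 5.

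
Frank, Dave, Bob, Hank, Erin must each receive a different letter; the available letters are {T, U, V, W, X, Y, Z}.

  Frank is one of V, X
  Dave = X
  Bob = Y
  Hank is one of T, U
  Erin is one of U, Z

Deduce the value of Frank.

Dave must be X (only option left). Eliminate X elsewhere: Frank.
So Frank = V.

V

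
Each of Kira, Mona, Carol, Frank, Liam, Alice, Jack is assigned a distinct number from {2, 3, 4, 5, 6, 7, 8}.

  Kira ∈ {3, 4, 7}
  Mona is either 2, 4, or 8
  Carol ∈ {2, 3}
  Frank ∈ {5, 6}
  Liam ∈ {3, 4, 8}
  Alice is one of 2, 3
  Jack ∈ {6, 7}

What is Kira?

7

Among the 7 variables, 5 fits only Frank (and all 7 values in {2, 3, 4, 5, 6, 7, 8} must be used), so Frank = 5.
Among the 6 still-open variables, 6 fits only Jack (and all 6 values in {2, 3, 4, 6, 7, 8} must be used), so Jack = 6.
The 5 still-open variables draw from only 5 values {2, 3, 4, 7, 8}, so each is used; only Kira can be 7, hence Kira = 7.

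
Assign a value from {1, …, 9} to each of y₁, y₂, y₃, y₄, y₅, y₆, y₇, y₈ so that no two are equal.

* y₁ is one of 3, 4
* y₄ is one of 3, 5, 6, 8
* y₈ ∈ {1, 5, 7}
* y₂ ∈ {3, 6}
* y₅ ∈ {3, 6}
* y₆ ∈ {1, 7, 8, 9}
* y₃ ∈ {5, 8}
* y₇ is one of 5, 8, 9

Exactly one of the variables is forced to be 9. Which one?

y₇

The 8 variables draw from only 8 values {1, 3, 4, 5, 6, 7, 8, 9}, so each is used; only y₁ can be 4, hence y₁ = 4.
y₂ and y₅ share exactly the 2 values {3, 6}; by pigeonhole those values go to them, so strike 3, 6 from y₄.
The 2 variables y₃ and y₄ are confined to {5, 8}, which locks those values in; drop them from y₆, y₇, y₈.
So 9 goes to y₇.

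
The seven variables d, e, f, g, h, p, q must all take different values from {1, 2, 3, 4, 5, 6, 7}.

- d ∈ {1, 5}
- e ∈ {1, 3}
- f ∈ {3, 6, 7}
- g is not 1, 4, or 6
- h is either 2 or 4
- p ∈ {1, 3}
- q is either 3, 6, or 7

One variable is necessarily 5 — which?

The 7 variables together cover exactly {1, 2, 3, 4, 5, 6, 7} — 7 values for 7 variables — and 4 appears only in h's list, so h = 4.
Among the 6 still-open variables, 2 fits only g (and all 6 values in {1, 2, 3, 5, 6, 7} must be used), so g = 2.
The 5 still-open variables draw from only 5 values {1, 3, 5, 6, 7}, so each is used; only d can be 5, hence d = 5.

d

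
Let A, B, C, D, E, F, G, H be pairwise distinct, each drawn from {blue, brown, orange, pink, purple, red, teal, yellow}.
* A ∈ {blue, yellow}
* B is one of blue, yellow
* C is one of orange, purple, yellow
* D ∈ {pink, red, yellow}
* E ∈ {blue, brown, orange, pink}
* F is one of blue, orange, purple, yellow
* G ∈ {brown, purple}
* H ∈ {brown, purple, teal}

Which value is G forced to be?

brown

The 8 variables draw from only 8 values {blue, brown, orange, pink, purple, red, teal, yellow}, so each is used; only D can be red, hence D = red.
The 7 still-open variables together cover exactly {blue, brown, orange, pink, purple, teal, yellow} — 7 values for 7 variables — and pink appears only in E's list, so E = pink.
The 6 still-open variables together cover exactly {blue, brown, orange, purple, teal, yellow} — 6 values for 6 variables — and teal appears only in H's list, so H = teal.
Among the 5 still-open variables, brown fits only G (and all 5 values in {blue, brown, orange, purple, yellow} must be used), so G = brown.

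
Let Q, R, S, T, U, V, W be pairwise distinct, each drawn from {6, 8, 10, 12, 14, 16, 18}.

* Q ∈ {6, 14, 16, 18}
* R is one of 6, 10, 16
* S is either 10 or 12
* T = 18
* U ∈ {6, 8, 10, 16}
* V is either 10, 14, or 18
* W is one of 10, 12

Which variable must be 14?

T's domain is down to {18}, so T = 18. Strike 18 from Q, V.
Among the 6 still-open variables, 8 fits only U (and all 6 values in {6, 8, 10, 12, 14, 16} must be used), so U = 8.
The 2 variables S and W are confined to {10, 12}, which locks those values in; drop them from R, V.
So 14 goes to V.

V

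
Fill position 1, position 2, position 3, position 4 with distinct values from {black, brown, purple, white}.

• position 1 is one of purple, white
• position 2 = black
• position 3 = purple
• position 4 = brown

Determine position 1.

position 2's domain is down to {black}, so position 2 = black.
position 3 has just one choice, so position 3 = purple. Strike purple from position 1.
So position 1 = white.

white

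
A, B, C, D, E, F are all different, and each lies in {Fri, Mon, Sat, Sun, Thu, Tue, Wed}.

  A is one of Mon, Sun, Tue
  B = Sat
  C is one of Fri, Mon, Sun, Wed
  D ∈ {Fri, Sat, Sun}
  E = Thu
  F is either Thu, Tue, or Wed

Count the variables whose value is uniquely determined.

2

B must be Sat (only option left). So D can't be Sat.
E's domain is down to {Thu}, so E = Thu. Eliminate Thu elsewhere: F.
Determined: B=Sat, E=Thu. The other variables each still have more than one consistent value. That makes 2.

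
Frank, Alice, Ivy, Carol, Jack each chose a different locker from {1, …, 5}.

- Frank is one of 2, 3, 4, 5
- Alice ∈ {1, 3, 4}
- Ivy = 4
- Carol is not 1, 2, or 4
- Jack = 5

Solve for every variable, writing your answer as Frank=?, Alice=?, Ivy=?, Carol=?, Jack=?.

Frank=2, Alice=1, Ivy=4, Carol=3, Jack=5

Ivy has just one choice, so Ivy = 4. Eliminate 4 elsewhere: Frank, Alice.
That leaves Jack = 5. Remove 5 from Frank, Carol.
That leaves Carol = 3. Remove 3 from Frank, Alice.
Frank must be 2 (only option left).
Alice has just one choice, so Alice = 1.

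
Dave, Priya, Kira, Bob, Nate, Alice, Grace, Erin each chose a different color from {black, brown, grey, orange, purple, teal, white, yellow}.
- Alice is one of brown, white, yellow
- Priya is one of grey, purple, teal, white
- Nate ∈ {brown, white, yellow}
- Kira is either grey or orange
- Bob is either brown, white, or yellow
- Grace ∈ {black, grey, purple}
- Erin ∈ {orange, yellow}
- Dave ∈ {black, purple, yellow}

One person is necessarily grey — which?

The 8 variables together cover exactly {black, brown, grey, orange, purple, teal, white, yellow} — 8 values for 8 variables — and teal appears only in Priya's list, so Priya = teal.
Bob, Nate, Alice between them cover only {brown, white, yellow} — a naked triple. Remove those values from Dave, Erin.
Erin has just one choice, so Erin = orange. Strike orange from Kira.
So grey goes to Kira.

Kira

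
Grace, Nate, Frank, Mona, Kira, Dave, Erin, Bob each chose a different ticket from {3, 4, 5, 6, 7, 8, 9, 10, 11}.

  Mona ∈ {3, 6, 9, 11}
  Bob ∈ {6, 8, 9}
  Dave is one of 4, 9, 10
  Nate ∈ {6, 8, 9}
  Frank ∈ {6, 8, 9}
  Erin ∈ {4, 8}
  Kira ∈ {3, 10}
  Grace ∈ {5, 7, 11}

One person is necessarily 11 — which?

Mona

Nate, Frank, Bob between them cover only {6, 8, 9} — a naked triple. Remove those values from Mona, Dave, Erin.
Erin's domain is down to {4}, so Erin = 4. Remove 4 from Dave.
That leaves Dave = 10. Eliminate 10 elsewhere: Kira.
Kira's domain is down to {3}, so Kira = 3. Eliminate 3 elsewhere: Mona.
So 11 goes to Mona.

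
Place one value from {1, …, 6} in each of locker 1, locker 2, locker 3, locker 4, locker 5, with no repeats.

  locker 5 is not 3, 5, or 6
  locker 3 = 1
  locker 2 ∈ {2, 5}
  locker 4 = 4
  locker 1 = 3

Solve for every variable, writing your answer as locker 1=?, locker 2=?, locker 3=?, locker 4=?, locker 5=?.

locker 1=3, locker 2=5, locker 3=1, locker 4=4, locker 5=2

locker 1 must be 3 (only option left).
locker 3 has just one choice, so locker 3 = 1. Eliminate 1 elsewhere: locker 5.
locker 4 has just one choice, so locker 4 = 4. So locker 5 can't be 4.
locker 5 must be 2 (only option left). Eliminate 2 elsewhere: locker 2.
locker 2's domain is down to {5}, so locker 2 = 5.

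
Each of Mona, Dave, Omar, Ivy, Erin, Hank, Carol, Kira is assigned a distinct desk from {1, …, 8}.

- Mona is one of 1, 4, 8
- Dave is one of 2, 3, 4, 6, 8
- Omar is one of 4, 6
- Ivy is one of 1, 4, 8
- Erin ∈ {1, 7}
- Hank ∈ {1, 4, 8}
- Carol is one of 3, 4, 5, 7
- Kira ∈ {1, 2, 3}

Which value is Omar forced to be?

6

Among the 8 variables, 5 fits only Carol (and all 8 values in {1, 2, 3, 4, 5, 6, 7, 8} must be used), so Carol = 5.
The 7 still-open variables together cover exactly {1, 2, 3, 4, 6, 7, 8} — 7 values for 7 variables — and 7 appears only in Erin's list, so Erin = 7.
The 3 variables Mona, Ivy, Hank are confined to {1, 4, 8}, which locks those values in; drop them from Dave, Omar, Kira.
So Omar = 6.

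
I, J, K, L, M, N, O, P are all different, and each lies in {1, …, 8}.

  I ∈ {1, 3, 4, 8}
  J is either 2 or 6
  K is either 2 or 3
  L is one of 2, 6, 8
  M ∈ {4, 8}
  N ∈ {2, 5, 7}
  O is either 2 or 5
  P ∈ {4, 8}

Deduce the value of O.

Among the 8 variables, 1 fits only I (and all 8 values in {1, 2, 3, 4, 5, 6, 7, 8} must be used), so I = 1.
The 7 still-open variables draw from only 7 values {2, 3, 4, 5, 6, 7, 8}, so each is used; only K can be 3, hence K = 3.
The 6 still-open variables draw from only 6 values {2, 4, 5, 6, 7, 8}, so each is used; only N can be 7, hence N = 7.
The 5 still-open variables draw from only 5 values {2, 4, 5, 6, 8}, so each is used; only O can be 5, hence O = 5.

5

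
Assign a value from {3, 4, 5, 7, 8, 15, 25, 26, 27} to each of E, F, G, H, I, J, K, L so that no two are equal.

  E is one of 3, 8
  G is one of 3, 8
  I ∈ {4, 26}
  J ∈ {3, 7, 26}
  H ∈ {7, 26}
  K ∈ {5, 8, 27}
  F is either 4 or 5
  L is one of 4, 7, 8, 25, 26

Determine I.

The 8 variables draw from only 8 values {3, 4, 5, 7, 8, 25, 26, 27}, so each is used; only L can be 25, hence L = 25.
The 7 still-open variables together cover exactly {3, 4, 5, 7, 8, 26, 27} — 7 values for 7 variables — and 27 appears only in K's list, so K = 27.
Among the 6 still-open variables, 5 fits only F (and all 6 values in {3, 4, 5, 7, 8, 26} must be used), so F = 5.
The 5 still-open variables together cover exactly {3, 4, 7, 8, 26} — 5 values for 5 variables — and 4 appears only in I's list, so I = 4.

4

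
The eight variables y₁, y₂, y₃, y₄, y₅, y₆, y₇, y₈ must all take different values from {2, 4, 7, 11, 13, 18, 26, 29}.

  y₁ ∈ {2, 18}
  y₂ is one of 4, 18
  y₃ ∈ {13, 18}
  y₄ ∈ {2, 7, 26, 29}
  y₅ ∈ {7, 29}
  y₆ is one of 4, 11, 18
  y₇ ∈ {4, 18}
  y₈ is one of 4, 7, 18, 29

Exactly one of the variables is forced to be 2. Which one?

y₁

Among the 8 variables, 11 fits only y₆ (and all 8 values in {2, 4, 7, 11, 13, 18, 26, 29} must be used), so y₆ = 11.
The 7 still-open variables draw from only 7 values {2, 4, 7, 13, 18, 26, 29}, so each is used; only y₃ can be 13, hence y₃ = 13.
The 6 still-open variables together cover exactly {2, 4, 7, 18, 26, 29} — 6 values for 6 variables — and 26 appears only in y₄'s list, so y₄ = 26.
The 5 still-open variables together cover exactly {2, 4, 7, 18, 29} — 5 values for 5 variables — and 2 appears only in y₁'s list, so y₁ = 2.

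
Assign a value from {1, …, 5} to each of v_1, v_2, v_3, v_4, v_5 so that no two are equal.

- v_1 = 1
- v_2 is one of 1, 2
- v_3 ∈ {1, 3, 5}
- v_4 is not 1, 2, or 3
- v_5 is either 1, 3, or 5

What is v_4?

v_1 has just one choice, so v_1 = 1. Strike 1 from v_2, v_3, v_5.
That leaves v_2 = 2.
The 3 still-open variables together cover exactly {3, 4, 5} — 3 values for 3 variables — and 4 appears only in v_4's list, so v_4 = 4.

4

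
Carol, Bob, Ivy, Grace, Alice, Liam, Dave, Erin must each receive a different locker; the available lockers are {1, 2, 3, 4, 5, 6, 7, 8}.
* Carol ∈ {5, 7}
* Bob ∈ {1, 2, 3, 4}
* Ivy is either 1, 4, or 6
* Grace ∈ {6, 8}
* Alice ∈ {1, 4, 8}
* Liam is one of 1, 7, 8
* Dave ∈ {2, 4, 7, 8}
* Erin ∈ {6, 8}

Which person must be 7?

Liam

The 8 variables draw from only 8 values {1, 2, 3, 4, 5, 6, 7, 8}, so each is used; only Bob can be 3, hence Bob = 3.
The 7 still-open variables draw from only 7 values {1, 2, 4, 5, 6, 7, 8}, so each is used; only Dave can be 2, hence Dave = 2.
The 6 still-open variables draw from only 6 values {1, 4, 5, 6, 7, 8}, so each is used; only Carol can be 5, hence Carol = 5.
The 5 still-open variables draw from only 5 values {1, 4, 6, 7, 8}, so each is used; only Liam can be 7, hence Liam = 7.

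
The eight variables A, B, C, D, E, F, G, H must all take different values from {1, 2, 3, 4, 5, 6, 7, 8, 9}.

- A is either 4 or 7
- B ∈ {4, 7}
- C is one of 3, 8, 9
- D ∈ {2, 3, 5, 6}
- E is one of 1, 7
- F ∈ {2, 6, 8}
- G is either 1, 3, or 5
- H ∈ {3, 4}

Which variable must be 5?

G

The 2 variables A and B are confined to {4, 7}, which locks those values in; drop them from E, H.
That leaves E = 1. So G can't be 1.
H must be 3 (only option left). So C, D, G can't be 3.
So 5 goes to G.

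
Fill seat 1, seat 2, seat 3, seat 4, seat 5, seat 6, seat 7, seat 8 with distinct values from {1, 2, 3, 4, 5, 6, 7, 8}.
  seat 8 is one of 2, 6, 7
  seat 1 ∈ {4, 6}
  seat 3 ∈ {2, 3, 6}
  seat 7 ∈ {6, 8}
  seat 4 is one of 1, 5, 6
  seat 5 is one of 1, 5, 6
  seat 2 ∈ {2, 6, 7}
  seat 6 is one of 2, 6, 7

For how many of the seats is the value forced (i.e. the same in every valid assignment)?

Among the 8 variables, 3 fits only seat 3 (and all 8 values in {1, 2, 3, 4, 5, 6, 7, 8} must be used), so seat 3 = 3.
The 7 still-open variables draw from only 7 values {1, 2, 4, 5, 6, 7, 8}, so each is used; only seat 1 can be 4, hence seat 1 = 4.
Among the 6 still-open variables, 8 fits only seat 7 (and all 6 values in {1, 2, 5, 6, 7, 8} must be used), so seat 7 = 8.
The 3 variables seat 2, seat 6, seat 8 are confined to {2, 6, 7}, which locks those values in; drop them from seat 4, seat 5.
Determined: seat 1=4, seat 3=3, seat 7=8. The other seats each still have more than one consistent value. That makes 3.

3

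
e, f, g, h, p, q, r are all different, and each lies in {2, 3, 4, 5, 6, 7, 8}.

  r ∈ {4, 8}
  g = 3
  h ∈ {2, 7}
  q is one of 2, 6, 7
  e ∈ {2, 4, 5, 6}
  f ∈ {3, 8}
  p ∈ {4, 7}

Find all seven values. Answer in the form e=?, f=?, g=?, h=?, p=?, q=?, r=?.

g's domain is down to {3}, so g = 3. Eliminate 3 elsewhere: f.
f has just one choice, so f = 8. So r can't be 8.
That leaves r = 4. So e, p can't be 4.
That leaves p = 7. Eliminate 7 elsewhere: h, q.
That leaves h = 2. So e, q can't be 2.
q must be 6 (only option left). Remove 6 from e.
e's domain is down to {5}, so e = 5.

e=5, f=8, g=3, h=2, p=7, q=6, r=4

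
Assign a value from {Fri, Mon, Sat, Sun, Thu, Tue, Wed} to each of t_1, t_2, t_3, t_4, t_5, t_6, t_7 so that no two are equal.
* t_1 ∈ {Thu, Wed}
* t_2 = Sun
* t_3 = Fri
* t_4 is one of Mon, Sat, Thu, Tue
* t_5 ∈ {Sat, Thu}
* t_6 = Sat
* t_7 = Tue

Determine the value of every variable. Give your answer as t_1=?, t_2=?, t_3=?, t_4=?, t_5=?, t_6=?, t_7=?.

t_1=Wed, t_2=Sun, t_3=Fri, t_4=Mon, t_5=Thu, t_6=Sat, t_7=Tue

t_2's domain is down to {Sun}, so t_2 = Sun.
That leaves t_3 = Fri.
t_6 must be Sat (only option left). Strike Sat from t_4, t_5.
t_7's domain is down to {Tue}, so t_7 = Tue. So t_4 can't be Tue.
t_5 has just one choice, so t_5 = Thu. Eliminate Thu elsewhere: t_1, t_4.
That leaves t_1 = Wed.
t_4 has just one choice, so t_4 = Mon.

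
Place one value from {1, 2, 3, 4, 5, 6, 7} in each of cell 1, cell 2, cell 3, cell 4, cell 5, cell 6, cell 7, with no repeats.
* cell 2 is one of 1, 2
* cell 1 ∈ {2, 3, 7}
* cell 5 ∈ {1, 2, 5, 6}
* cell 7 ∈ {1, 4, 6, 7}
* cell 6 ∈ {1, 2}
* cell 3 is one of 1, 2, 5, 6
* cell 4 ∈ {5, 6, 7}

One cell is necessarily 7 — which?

cell 4

The 7 variables draw from only 7 values {1, 2, 3, 4, 5, 6, 7}, so each is used; only cell 1 can be 3, hence cell 1 = 3.
The 6 still-open variables together cover exactly {1, 2, 4, 5, 6, 7} — 6 values for 6 variables — and 4 appears only in cell 7's list, so cell 7 = 4.
The 5 still-open variables draw from only 5 values {1, 2, 5, 6, 7}, so each is used; only cell 4 can be 7, hence cell 4 = 7.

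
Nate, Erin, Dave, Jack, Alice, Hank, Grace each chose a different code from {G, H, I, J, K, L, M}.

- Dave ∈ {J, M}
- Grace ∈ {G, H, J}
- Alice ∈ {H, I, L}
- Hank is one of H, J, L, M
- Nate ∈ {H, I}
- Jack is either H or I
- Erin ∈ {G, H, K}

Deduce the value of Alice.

L

The 7 variables together cover exactly {G, H, I, J, K, L, M} — 7 values for 7 variables — and K appears only in Erin's list, so Erin = K.
The 6 still-open variables draw from only 6 values {G, H, I, J, L, M}, so each is used; only Grace can be G, hence Grace = G.
Nate and Jack between them cover only {H, I} — a naked pair. Remove those values from Alice, Hank.
So Alice = L.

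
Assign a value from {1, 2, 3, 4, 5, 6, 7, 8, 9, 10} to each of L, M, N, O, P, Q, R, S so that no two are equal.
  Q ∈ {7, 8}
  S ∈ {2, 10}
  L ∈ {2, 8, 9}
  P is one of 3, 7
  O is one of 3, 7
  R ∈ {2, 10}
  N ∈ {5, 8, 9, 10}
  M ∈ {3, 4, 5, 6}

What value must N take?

O and P between them cover only {3, 7} — a naked pair. Remove those values from M, Q.
Q has just one choice, so Q = 8. So L, N can't be 8.
R and S between them cover only {2, 10} — a naked pair. Remove those values from L, N.
That leaves L = 9. Eliminate 9 elsewhere: N.
So N = 5.

5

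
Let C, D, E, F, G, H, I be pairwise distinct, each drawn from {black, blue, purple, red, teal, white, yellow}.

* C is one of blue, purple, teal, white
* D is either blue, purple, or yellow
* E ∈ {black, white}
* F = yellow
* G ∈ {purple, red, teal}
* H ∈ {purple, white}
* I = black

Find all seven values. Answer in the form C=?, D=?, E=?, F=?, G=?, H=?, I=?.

C=teal, D=blue, E=white, F=yellow, G=red, H=purple, I=black

F has just one choice, so F = yellow. So D can't be yellow.
I's domain is down to {black}, so I = black. Strike black from E.
E has just one choice, so E = white. Eliminate white elsewhere: C, H.
H's domain is down to {purple}, so H = purple. Remove purple from C, D, G.
That leaves D = blue. So C can't be blue.
C must be teal (only option left). Strike teal from G.
G must be red (only option left).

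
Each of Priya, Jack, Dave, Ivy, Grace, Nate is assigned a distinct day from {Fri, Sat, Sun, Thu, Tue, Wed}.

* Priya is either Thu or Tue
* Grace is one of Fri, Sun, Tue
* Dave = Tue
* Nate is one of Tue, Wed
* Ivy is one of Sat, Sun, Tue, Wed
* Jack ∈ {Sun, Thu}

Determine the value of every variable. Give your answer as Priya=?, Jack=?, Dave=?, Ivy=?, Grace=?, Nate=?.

Priya=Thu, Jack=Sun, Dave=Tue, Ivy=Sat, Grace=Fri, Nate=Wed

Dave must be Tue (only option left). Eliminate Tue elsewhere: Priya, Ivy, Grace, Nate.
That leaves Nate = Wed. Eliminate Wed elsewhere: Ivy.
Priya must be Thu (only option left). Remove Thu from Jack.
Jack must be Sun (only option left). Strike Sun from Ivy, Grace.
Ivy must be Sat (only option left).
Grace must be Fri (only option left).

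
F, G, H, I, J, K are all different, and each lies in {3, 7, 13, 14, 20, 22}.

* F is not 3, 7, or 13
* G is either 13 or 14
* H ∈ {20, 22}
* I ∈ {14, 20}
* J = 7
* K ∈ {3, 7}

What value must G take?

J must be 7 (only option left). Remove 7 from K.
K has just one choice, so K = 3.
The 4 still-open variables draw from only 4 values {13, 14, 20, 22}, so each is used; only G can be 13, hence G = 13.

13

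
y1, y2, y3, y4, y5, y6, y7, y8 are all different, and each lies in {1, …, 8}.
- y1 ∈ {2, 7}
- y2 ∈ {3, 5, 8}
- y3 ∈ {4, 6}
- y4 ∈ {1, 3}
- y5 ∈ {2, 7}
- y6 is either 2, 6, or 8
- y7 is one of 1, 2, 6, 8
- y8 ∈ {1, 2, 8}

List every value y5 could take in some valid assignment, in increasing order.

The 8 variables together cover exactly {1, 2, 3, 4, 5, 6, 7, 8} — 8 values for 8 variables — and 4 appears only in y3's list, so y3 = 4.
The 7 still-open variables together cover exactly {1, 2, 3, 5, 6, 7, 8} — 7 values for 7 variables — and 5 appears only in y2's list, so y2 = 5.
Among the 6 still-open variables, 3 fits only y4 (and all 6 values in {1, 2, 3, 6, 7, 8} must be used), so y4 = 3.
y1 and y5 between them cover only {2, 7} — a naked pair. Remove those values from y6, y7, y8.
No further eliminations apply; y5 can still be any of 2, 7.

2, 7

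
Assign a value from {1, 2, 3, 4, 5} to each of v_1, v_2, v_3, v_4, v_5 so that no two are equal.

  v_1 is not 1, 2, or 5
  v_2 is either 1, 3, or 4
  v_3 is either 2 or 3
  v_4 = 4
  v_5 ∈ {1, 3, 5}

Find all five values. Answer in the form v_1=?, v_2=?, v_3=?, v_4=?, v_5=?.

v_1=3, v_2=1, v_3=2, v_4=4, v_5=5

v_4 has just one choice, so v_4 = 4. So v_1, v_2 can't be 4.
v_1's domain is down to {3}, so v_1 = 3. Strike 3 from v_2, v_3, v_5.
v_2's domain is down to {1}, so v_2 = 1. Strike 1 from v_5.
v_3 must be 2 (only option left).
v_5 must be 5 (only option left).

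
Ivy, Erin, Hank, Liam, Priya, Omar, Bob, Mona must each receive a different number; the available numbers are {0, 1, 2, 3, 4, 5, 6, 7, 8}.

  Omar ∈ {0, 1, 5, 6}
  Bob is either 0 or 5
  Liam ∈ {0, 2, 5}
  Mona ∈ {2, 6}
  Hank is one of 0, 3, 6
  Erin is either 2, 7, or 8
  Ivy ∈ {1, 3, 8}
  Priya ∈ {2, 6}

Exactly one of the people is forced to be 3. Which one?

The 8 variables together cover exactly {0, 1, 2, 3, 5, 6, 7, 8} — 8 values for 8 variables — and 7 appears only in Erin's list, so Erin = 7.
The 7 still-open variables together cover exactly {0, 1, 2, 3, 5, 6, 8} — 7 values for 7 variables — and 8 appears only in Ivy's list, so Ivy = 8.
Among the 6 still-open variables, 1 fits only Omar (and all 6 values in {0, 1, 2, 3, 5, 6} must be used), so Omar = 1.
Among the 5 still-open variables, 3 fits only Hank (and all 5 values in {0, 2, 3, 5, 6} must be used), so Hank = 3.

Hank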